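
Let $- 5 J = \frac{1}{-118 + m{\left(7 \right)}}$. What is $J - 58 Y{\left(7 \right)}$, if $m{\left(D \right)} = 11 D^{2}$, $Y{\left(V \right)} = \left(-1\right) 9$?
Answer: $\frac{1098809}{2105} \approx 522.0$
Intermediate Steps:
$Y{\left(V \right)} = -9$
$J = - \frac{1}{2105}$ ($J = - \frac{1}{5 \left(-118 + 11 \cdot 7^{2}\right)} = - \frac{1}{5 \left(-118 + 11 \cdot 49\right)} = - \frac{1}{5 \left(-118 + 539\right)} = - \frac{1}{5 \cdot 421} = \left(- \frac{1}{5}\right) \frac{1}{421} = - \frac{1}{2105} \approx -0.00047506$)
$J - 58 Y{\left(7 \right)} = - \frac{1}{2105} - -522 = - \frac{1}{2105} + 522 = \frac{1098809}{2105}$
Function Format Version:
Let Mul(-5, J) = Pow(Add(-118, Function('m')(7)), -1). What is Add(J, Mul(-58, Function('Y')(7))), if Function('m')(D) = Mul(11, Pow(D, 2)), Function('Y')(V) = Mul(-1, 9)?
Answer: Rational(1098809, 2105) ≈ 522.00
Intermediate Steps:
Function('Y')(V) = -9
J = Rational(-1, 2105) (J = Mul(Rational(-1, 5), Pow(Add(-118, Mul(11, Pow(7, 2))), -1)) = Mul(Rational(-1, 5), Pow(Add(-118, Mul(11, 49)), -1)) = Mul(Rational(-1, 5), Pow(Add(-118, 539), -1)) = Mul(Rational(-1, 5), Pow(421, -1)) = Mul(Rational(-1, 5), Rational(1, 421)) = Rational(-1, 2105) ≈ -0.00047506)
Add(J, Mul(-58, Function('Y')(7))) = Add(Rational(-1, 2105), Mul(-58, -9)) = Add(Rational(-1, 2105), 522) = Rational(1098809, 2105)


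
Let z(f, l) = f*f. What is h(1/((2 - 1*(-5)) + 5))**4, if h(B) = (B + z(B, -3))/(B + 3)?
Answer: 28561/38862602496 ≈ 7.3492e-7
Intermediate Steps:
z(f, l) = f**2
h(B) = (B + B**2)/(3 + B) (h(B) = (B + B**2)/(B + 3) = (B + B**2)/(3 + B))
h(1/((2 - 1*(-5)) + 5))**4 = ((1 + 1/((2 - 1*(-5)) + 5))/(((2 - 1*(-5)) + 5)*(3 + 1/((2 - 1*(-5)) + 5))))**4 = ((1 + 1/((2 + 5) + 5))/(((2 + 5) + 5)*(3 + 1/((2 + 5) + 5))))**4 = ((1 + 1/(7 + 5))/((7 + 5)*(3 + 1/(7 + 5))))**4 = ((1 + 1/12)/(12*(3 + 1/12)))**4 = ((1/12)*(13/12)/(37/12))**4 = ((1/12)*(12/37)*(13/12))**4 = (13/444)**4 = 28561/38862602496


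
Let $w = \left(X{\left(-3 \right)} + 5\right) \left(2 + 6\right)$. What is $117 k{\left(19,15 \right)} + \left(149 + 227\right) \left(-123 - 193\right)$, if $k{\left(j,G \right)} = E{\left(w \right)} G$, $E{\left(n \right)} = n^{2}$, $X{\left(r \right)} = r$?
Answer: $330464$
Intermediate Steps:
$w = 16$ ($w = \left(-3 + 5\right) \left(2 + 6\right) = 2 \cdot 8 = 16$)
$k{\left(j,G \right)} = 256 G$ ($k{\left(j,G \right)} = 16^{2} G = 256 G$)
$117 k{\left(19,15 \right)} + \left(149 + 227\right) \left(-123 - 193\right) = 117 \cdot 256 \cdot 15 + \left(149 + 227\right) \left(-123 - 193\right) = 117 \cdot 3840 + 376 \left(-316\right) = 449280 - 118816 = 330464$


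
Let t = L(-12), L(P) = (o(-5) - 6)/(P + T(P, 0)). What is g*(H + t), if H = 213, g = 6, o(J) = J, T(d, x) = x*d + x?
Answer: 2567/2 ≈ 1283.5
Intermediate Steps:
T(d, x) = x + d*x (T(d, x) = d*x + x = x + d*x)
L(P) = -11/P (L(P) = (-5 - 6)/(P + 0*(1 + P)) = -11/(P + 0) = -11/P)
t = 11/12 (t = -11/(-12) = -11*(-1/12) = 11/12 ≈ 0.91667)
g*(H + t) = 6*(213 + 11/12) = 6*(2567/12) = 2567/2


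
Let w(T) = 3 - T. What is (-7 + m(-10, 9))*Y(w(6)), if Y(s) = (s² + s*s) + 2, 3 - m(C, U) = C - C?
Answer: -80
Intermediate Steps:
m(C, U) = 3 (m(C, U) = 3 - (C - C) = 3 - 1*0 = 3 + 0 = 3)
Y(s) = 2 + 2*s² (Y(s) = (s² + s²) + 2 = 2*s² + 2 = 2 + 2*s²)
(-7 + m(-10, 9))*Y(w(6)) = (-7 + 3)*(2 + 2*(3 - 1*6)²) = -4*(2 + 2*(3 - 6)²) = -4*(2 + 2*(-3)²) = -4*(2 + 2*9) = -4*(2 + 18) = -4*20 = -80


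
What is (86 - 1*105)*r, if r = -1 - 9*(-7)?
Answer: -1178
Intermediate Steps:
r = 62 (r = -1 + 63 = 62)
(86 - 1*105)*r = (86 - 1*105)*62 = (86 - 105)*62 = -19*62 = -1178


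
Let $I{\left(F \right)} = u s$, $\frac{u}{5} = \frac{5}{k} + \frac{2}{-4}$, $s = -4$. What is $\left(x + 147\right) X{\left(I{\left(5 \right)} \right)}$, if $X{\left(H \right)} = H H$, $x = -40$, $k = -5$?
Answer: $96300$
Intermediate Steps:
$u = - \frac{15}{2}$ ($u = 5 \left(\frac{5}{-5} + \frac{2}{-4}\right) = 5 \left(5 \left(- \frac{1}{5}\right) + 2 \left(- \frac{1}{4}\right)\right) = 5 \left(-1 - \frac{1}{2}\right) = 5 \left(- \frac{3}{2}\right) = - \frac{15}{2} \approx -7.5$)
$I{\left(F \right)} = 30$ ($I{\left(F \right)} = \left(- \frac{15}{2}\right) \left(-4\right) = 30$)
$X{\left(H \right)} = H^{2}$
$\left(x + 147\right) X{\left(I{\left(5 \right)} \right)} = \left(-40 + 147\right) 30^{2} = 107 \cdot 900 = 96300$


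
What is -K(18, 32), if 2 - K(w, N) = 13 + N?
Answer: 43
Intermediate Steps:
K(w, N) = -11 - N (K(w, N) = 2 - (13 + N) = 2 + (-13 - N) = -11 - N)
-K(18, 32) = -(-11 - 1*32) = -(-11 - 32) = -1*(-43) = 43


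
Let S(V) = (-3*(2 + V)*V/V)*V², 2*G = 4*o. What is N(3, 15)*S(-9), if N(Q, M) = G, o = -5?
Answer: -17010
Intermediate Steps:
G = -10 (G = (4*(-5))/2 = (½)*(-20) = -10)
N(Q, M) = -10
S(V) = V²*(-6 - 3*V) (S(V) = (-3*(2 + V))*V² = (-6 - 3*V)*V² = V²*(-6 - 3*V))
N(3, 15)*S(-9) = -30*(-9)²*(-2 - 1*(-9)) = -30*81*(-2 + 9) = -30*81*7 = -10*1701 = -17010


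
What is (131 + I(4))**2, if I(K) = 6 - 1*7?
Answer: 16900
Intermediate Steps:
I(K) = -1 (I(K) = 6 - 7 = -1)
(131 + I(4))**2 = (131 - 1)**2 = 130**2 = 16900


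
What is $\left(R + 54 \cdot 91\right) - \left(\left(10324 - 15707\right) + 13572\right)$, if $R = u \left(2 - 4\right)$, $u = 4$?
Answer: $-3283$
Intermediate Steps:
$R = -8$ ($R = 4 \left(2 - 4\right) = 4 \left(-2\right) = -8$)
$\left(R + 54 \cdot 91\right) - \left(\left(10324 - 15707\right) + 13572\right) = \left(-8 + 54 \cdot 91\right) - \left(\left(10324 - 15707\right) + 13572\right) = \left(-8 + 4914\right) - \left(-5383 + 13572\right) = 4906 - 8189 = -3283$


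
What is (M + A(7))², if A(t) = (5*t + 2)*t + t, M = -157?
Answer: 11881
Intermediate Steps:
A(t) = t + t*(2 + 5*t) (A(t) = (2 + 5*t)*t + t = t*(2 + 5*t) + t = t + t*(2 + 5*t))
(M + A(7))² = (-157 + 7*(3 + 5*7))² = (-157 + 7*(3 + 35))² = (-157 + 7*38)² = (-157 + 266)² = 109² = 11881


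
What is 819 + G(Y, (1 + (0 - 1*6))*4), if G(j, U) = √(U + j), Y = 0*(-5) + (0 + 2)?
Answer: 819 + 3*I*√2 ≈ 819.0 + 4.2426*I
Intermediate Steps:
Y = 2 (Y = 0 + 2 = 2)
819 + G(Y, (1 + (0 - 1*6))*4) = 819 + √((1 + (0 - 1*6))*4 + 2) = 819 + √((1 + (0 - 6))*4 + 2) = 819 + √((1 - 6)*4 + 2) = 819 + √(-5*4 + 2) = 819 + √(-20 + 2) = 819 + √(-18) = 819 + 3*I*√2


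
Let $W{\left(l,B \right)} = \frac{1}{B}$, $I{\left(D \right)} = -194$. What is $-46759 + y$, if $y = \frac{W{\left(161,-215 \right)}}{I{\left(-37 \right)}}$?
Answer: $- \frac{1950317889}{41710} \approx -46759.0$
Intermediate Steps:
$y = \frac{1}{41710}$ ($y = \frac{1}{\left(-215\right) \left(-194\right)} = \left(- \frac{1}{215}\right) \left(- \frac{1}{194}\right) = \frac{1}{41710} \approx 2.3975 \cdot 10^{-5}$)
$-46759 + y = -46759 + \frac{1}{41710} = - \frac{1950317889}{41710}$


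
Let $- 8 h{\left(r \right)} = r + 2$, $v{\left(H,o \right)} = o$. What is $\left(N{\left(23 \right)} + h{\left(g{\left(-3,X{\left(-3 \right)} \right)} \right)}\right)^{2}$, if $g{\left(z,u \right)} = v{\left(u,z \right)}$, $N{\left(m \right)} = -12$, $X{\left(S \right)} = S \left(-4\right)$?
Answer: $\frac{9025}{64} \approx 141.02$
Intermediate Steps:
$X{\left(S \right)} = - 4 S$
$g{\left(z,u \right)} = z$
$h{\left(r \right)} = - \frac{1}{4} - \frac{r}{8}$ ($h{\left(r \right)} = - \frac{r + 2}{8} = - \frac{2 + r}{8} = - \frac{1}{4} - \frac{r}{8}$)
$\left(N{\left(23 \right)} + h{\left(g{\left(-3,X{\left(-3 \right)} \right)} \right)}\right)^{2} = \left(-12 - - \frac{1}{8}\right)^{2} = \left(-12 + \left(- \frac{1}{4} + \frac{3}{8}\right)\right)^{2} = \left(-12 + \frac{1}{8}\right)^{2} = \left(- \frac{95}{8}\right)^{2} = \frac{9025}{64}$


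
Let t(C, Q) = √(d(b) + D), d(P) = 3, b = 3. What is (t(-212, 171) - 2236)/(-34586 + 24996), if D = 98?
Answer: 1118/4795 - √101/9590 ≈ 0.23211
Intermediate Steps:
t(C, Q) = √101 (t(C, Q) = √(3 + 98) = √101)
(t(-212, 171) - 2236)/(-34586 + 24996) = (√101 - 2236)/(-34586 + 24996) = (-2236 + √101)/(-9590) = (-2236 + √101)*(-1/9590) = 1118/4795 - √101/9590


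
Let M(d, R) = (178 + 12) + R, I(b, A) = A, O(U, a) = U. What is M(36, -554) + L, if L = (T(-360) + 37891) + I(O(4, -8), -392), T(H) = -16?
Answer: 37119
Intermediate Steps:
M(d, R) = 190 + R
L = 37483 (L = (-16 + 37891) - 392 = 37875 - 392 = 37483)
M(36, -554) + L = (190 - 554) + 37483 = -364 + 37483 = 37119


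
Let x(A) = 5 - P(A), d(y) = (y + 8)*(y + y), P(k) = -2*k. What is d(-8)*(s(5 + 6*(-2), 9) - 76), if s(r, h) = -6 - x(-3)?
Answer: 0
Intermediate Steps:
d(y) = 2*y*(8 + y) (d(y) = (8 + y)*(2*y) = 2*y*(8 + y))
x(A) = 5 + 2*A (x(A) = 5 - (-2)*A = 5 + 2*A)
s(r, h) = -5 (s(r, h) = -6 - (5 + 2*(-3)) = -6 - (5 - 6) = -6 - 1*(-1) = -6 + 1 = -5)
d(-8)*(s(5 + 6*(-2), 9) - 76) = (2*(-8)*(8 - 8))*(-5 - 76) = (2*(-8)*0)*(-81) = 0*(-81) = 0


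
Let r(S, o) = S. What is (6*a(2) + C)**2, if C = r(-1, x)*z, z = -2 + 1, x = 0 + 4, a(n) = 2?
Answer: 169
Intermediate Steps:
x = 4
z = -1
C = 1 (C = -1*(-1) = 1)
(6*a(2) + C)**2 = (6*2 + 1)**2 = (12 + 1)**2 = 13**2 = 169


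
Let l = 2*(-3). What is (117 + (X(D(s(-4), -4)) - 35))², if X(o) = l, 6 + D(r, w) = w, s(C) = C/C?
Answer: 5776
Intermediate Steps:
s(C) = 1
l = -6
D(r, w) = -6 + w
X(o) = -6
(117 + (X(D(s(-4), -4)) - 35))² = (117 + (-6 - 35))² = (117 - 41)² = 76² = 5776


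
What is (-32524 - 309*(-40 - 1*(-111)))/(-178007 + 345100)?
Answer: -54463/167093 ≈ -0.32594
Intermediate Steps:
(-32524 - 309*(-40 - 1*(-111)))/(-178007 + 345100) = (-32524 - 309*(-40 + 111))/167093 = (-32524 - 309*71)*(1/167093) = (-32524 - 21939)*(1/167093) = -54463*1/167093 = -54463/167093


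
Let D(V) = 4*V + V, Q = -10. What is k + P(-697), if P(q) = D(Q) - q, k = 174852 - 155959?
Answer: 19540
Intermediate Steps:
D(V) = 5*V
k = 18893
P(q) = -50 - q (P(q) = 5*(-10) - q = -50 - q)
k + P(-697) = 18893 + (-50 - 1*(-697)) = 18893 + (-50 + 697) = 18893 + 647 = 19540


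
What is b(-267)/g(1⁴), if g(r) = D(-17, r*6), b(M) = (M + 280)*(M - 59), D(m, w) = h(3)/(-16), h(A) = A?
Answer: 67808/3 ≈ 22603.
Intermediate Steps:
D(m, w) = -3/16 (D(m, w) = 3/(-16) = 3*(-1/16) = -3/16)
b(M) = (-59 + M)*(280 + M) (b(M) = (280 + M)*(-59 + M) = (-59 + M)*(280 + M))
g(r) = -3/16
b(-267)/g(1⁴) = (-16520 + (-267)² + 221*(-267))/(-3/16) = (-16520 + 71289 - 59007)*(-16/3) = -4238*(-16/3) = 67808/3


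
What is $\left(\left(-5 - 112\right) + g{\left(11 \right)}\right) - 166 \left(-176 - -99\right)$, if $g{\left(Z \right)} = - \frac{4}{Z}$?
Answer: $\frac{139311}{11} \approx 12665.0$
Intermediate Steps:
$\left(\left(-5 - 112\right) + g{\left(11 \right)}\right) - 166 \left(-176 - -99\right) = \left(\left(-5 - 112\right) - \frac{4}{11}\right) - 166 \left(-176 - -99\right) = \left(\left(-5 - 112\right) - \frac{4}{11}\right) - 166 \left(-176 + 99\right) = \left(-117 - \frac{4}{11}\right) - -12782 = - \frac{1291}{11} + 12782 = \frac{139311}{11}$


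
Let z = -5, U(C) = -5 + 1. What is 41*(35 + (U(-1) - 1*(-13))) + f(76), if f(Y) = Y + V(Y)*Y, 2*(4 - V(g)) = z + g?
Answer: -514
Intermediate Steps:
U(C) = -4
V(g) = 13/2 - g/2 (V(g) = 4 - (-5 + g)/2 = 4 + (5/2 - g/2) = 13/2 - g/2)
f(Y) = Y + Y*(13/2 - Y/2) (f(Y) = Y + (13/2 - Y/2)*Y = Y + Y*(13/2 - Y/2))
41*(35 + (U(-1) - 1*(-13))) + f(76) = 41*(35 + (-4 - 1*(-13))) + (½)*76*(15 - 1*76) = 41*(35 + (-4 + 13)) + (½)*76*(15 - 76) = 41*(35 + 9) + (½)*76*(-61) = 41*44 - 2318 = 1804 - 2318 = -514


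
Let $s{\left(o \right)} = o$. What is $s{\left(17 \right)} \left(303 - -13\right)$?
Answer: $5372$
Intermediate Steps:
$s{\left(17 \right)} \left(303 - -13\right) = 17 \left(303 - -13\right) = 17 \left(303 + \left(-96 + 109\right)\right) = 17 \left(303 + 13\right) = 17 \cdot 316 = 5372$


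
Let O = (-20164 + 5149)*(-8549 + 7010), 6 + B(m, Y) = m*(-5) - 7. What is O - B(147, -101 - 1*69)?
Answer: 23108833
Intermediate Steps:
B(m, Y) = -13 - 5*m (B(m, Y) = -6 + (m*(-5) - 7) = -6 + (-5*m - 7) = -6 + (-7 - 5*m) = -13 - 5*m)
O = 23108085 (O = -15015*(-1539) = 23108085)
O - B(147, -101 - 1*69) = 23108085 - (-13 - 5*147) = 23108085 - (-13 - 735) = 23108085 - 1*(-748) = 23108085 + 748 = 23108833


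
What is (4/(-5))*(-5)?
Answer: 4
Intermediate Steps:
(4/(-5))*(-5) = (4*(-1/5))*(-5) = -4/5*(-5) = 4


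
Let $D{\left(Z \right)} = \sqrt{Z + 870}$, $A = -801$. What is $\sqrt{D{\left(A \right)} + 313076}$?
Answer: $\sqrt{313076 + \sqrt{69}} \approx 559.54$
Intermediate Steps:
$D{\left(Z \right)} = \sqrt{870 + Z}$
$\sqrt{D{\left(A \right)} + 313076} = \sqrt{\sqrt{870 - 801} + 313076} = \sqrt{\sqrt{69} + 313076} = \sqrt{313076 + \sqrt{69}}$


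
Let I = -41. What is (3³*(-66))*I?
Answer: 73062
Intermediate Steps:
(3³*(-66))*I = (3³*(-66))*(-41) = (27*(-66))*(-41) = -1782*(-41) = 73062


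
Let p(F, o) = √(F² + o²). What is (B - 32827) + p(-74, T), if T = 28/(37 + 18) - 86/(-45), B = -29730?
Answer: -62557 + 2*√335798026/495 ≈ -62483.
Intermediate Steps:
T = 1198/495 (T = 28/55 - 86*(-1/45) = 28*(1/55) + 86/45 = 28/55 + 86/45 = 1198/495 ≈ 2.4202)
(B - 32827) + p(-74, T) = (-29730 - 32827) + √((-74)² + (1198/495)²) = -62557 + √(5476 + 1435204/245025) = -62557 + √(1343192104/245025) = -62557 + 2*√335798026/495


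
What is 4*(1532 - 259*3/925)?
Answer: 153116/25 ≈ 6124.6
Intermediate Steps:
4*(1532 - 259*3/925) = 4*(1532 - 777*1/925) = 4*(1532 - 21/25) = 4*(38279/25) = 153116/25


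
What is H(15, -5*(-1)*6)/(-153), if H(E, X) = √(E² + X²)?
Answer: -5*√5/51 ≈ -0.21922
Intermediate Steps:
H(15, -5*(-1)*6)/(-153) = √(15² + (-5*(-1)*6)²)/(-153) = √(225 + (5*6)²)*(-1/153) = √(225 + 30²)*(-1/153) = √(225 + 900)*(-1/153) = √1125*(-1/153) = (15*√5)*(-1/153) = -5*√5/51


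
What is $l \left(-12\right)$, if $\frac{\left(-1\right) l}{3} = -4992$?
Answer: $-179712$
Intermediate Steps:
$l = 14976$ ($l = \left(-3\right) \left(-4992\right) = 14976$)
$l \left(-12\right) = 14976 \left(-12\right) = -179712$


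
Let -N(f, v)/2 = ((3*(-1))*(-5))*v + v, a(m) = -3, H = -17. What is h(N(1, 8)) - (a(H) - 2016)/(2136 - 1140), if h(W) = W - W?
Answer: 673/332 ≈ 2.0271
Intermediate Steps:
N(f, v) = -32*v (N(f, v) = -2*(((3*(-1))*(-5))*v + v) = -2*((-3*(-5))*v + v) = -2*(15*v + v) = -32*v)
h(W) = 0
h(N(1, 8)) - (a(H) - 2016)/(2136 - 1140) = 0 - (-3 - 2016)/(2136 - 1140) = 0 - (-2019)/996 = 0 - 1*(-673/332) = 0 + 673/332 = 673/332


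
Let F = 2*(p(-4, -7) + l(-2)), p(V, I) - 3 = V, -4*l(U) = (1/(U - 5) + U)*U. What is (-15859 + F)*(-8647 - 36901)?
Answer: 5057741016/7 ≈ 7.2253e+8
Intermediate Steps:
l(U) = -U*(U + 1/(-5 + U))/4 (l(U) = -(1/(U - 5) + U)*U/4 = -(1/(-5 + U) + U)*U/4 = -(U + 1/(-5 + U))*U/4 = -U*(U + 1/(-5 + U))/4)
p(V, I) = 3 + V
F = -29/7 (F = 2*((3 - 4) + (¼)*(-2)*(-1 - 1*(-2)² + 5*(-2))/(-5 - 2)) = 2*(-1 + (¼)*(-2)*(-1 - 1*4 - 10)/(-7)) = 2*(-1 + (¼)*(-2)*(-⅐)*(-1 - 4 - 10)) = 2*(-1 + (¼)*(-2)*(-⅐)*(-15)) = 2*(-1 - 15/14) = 2*(-29/14) = -29/7 ≈ -4.1429)
(-15859 + F)*(-8647 - 36901) = (-15859 - 29/7)*(-8647 - 36901) = -111042/7*(-45548) = 5057741016/7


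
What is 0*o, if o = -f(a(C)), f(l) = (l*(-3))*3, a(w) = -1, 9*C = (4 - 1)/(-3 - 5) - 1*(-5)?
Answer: 0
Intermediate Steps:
C = 37/72 (C = ((4 - 1)/(-3 - 5) - 1*(-5))/9 = (3/(-8) + 5)/9 = (3*(-⅛) + 5)/9 = (-3/8 + 5)/9 = (⅑)*(37/8) = 37/72 ≈ 0.51389)
f(l) = -9*l (f(l) = -3*l*3 = -9*l)
o = -9 (o = -(-9)*(-1) = -1*9 = -9)
0*o = 0*(-9) = 0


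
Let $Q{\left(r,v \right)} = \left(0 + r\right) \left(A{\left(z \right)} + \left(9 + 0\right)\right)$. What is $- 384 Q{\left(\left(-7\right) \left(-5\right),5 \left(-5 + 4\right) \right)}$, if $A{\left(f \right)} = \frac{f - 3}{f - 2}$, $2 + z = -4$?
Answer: $-136080$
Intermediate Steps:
$z = -6$ ($z = -2 - 4 = -6$)
$A{\left(f \right)} = \frac{-3 + f}{-2 + f}$
$Q{\left(r,v \right)} = \frac{81 r}{8}$ ($Q{\left(r,v \right)} = \left(0 + r\right) \left(\frac{-3 - 6}{-2 - 6} + \left(9 + 0\right)\right) = r \left(\frac{1}{-8} \left(-9\right) + 9\right) = r \left(\left(- \frac{1}{8}\right) \left(-9\right) + 9\right) = r \left(\frac{9}{8} + 9\right) = r \frac{81}{8} = \frac{81 r}{8}$)
$- 384 Q{\left(\left(-7\right) \left(-5\right),5 \left(-5 + 4\right) \right)} = - 384 \frac{81 \left(\left(-7\right) \left(-5\right)\right)}{8} = - 384 \cdot \frac{81}{8} \cdot 35 = \left(-384\right) \frac{2835}{8} = -136080$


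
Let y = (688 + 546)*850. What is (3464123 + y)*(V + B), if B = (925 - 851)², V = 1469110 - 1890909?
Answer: -1878875274429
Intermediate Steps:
V = -421799
y = 1048900 (y = 1234*850 = 1048900)
B = 5476 (B = 74² = 5476)
(3464123 + y)*(V + B) = (3464123 + 1048900)*(-421799 + 5476) = 4513023*(-416323) = -1878875274429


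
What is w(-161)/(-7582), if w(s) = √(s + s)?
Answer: -I*√322/7582 ≈ -0.0023667*I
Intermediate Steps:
w(s) = √2*√s (w(s) = √(2*s) = √2*√s)
w(-161)/(-7582) = (√2*√(-161))/(-7582) = (√2*(I*√161))*(-1/7582) = (I*√322)*(-1/7582) = -I*√322/7582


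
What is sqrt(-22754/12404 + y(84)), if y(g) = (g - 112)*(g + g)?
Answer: I*sqrt(181008998170)/6202 ≈ 68.599*I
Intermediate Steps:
y(g) = 2*g*(-112 + g) (y(g) = (-112 + g)*(2*g) = 2*g*(-112 + g))
sqrt(-22754/12404 + y(84)) = sqrt(-22754/12404 + 2*84*(-112 + 84)) = sqrt(-22754*1/12404 + 2*84*(-28)) = sqrt(-11377/6202 - 4704) = sqrt(-29185585/6202) = I*sqrt(181008998170)/6202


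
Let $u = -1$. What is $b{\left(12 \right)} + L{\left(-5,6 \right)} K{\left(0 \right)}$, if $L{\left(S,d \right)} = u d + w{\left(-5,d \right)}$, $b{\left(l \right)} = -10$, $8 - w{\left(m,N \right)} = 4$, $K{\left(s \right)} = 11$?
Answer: $-32$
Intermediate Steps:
$w{\left(m,N \right)} = 4$ ($w{\left(m,N \right)} = 8 - 4 = 4$)
$L{\left(S,d \right)} = 4 - d$ ($L{\left(S,d \right)} = - d + 4 = 4 - d$)
$b{\left(12 \right)} + L{\left(-5,6 \right)} K{\left(0 \right)} = -10 + \left(4 - 6\right) 11 = -10 - 22 = -32$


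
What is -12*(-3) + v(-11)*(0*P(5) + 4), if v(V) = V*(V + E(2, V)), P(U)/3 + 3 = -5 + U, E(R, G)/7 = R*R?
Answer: -712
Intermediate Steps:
E(R, G) = 7*R² (E(R, G) = 7*(R*R) = 7*R²)
P(U) = -24 + 3*U (P(U) = -9 + 3*(-5 + U) = -9 + (-15 + 3*U) = -24 + 3*U)
v(V) = V*(28 + V) (v(V) = V*(V + 7*2²) = V*(V + 7*4) = V*(V + 28) = V*(28 + V))
-12*(-3) + v(-11)*(0*P(5) + 4) = -12*(-3) + (-11*(28 - 11))*(0*(-24 + 3*5) + 4) = 36 + (-11*17)*(0*(-24 + 15) + 4) = 36 - 187*(0*(-9) + 4) = 36 - 187*(0 + 4) = 36 - 187*4 = 36 - 748 = -712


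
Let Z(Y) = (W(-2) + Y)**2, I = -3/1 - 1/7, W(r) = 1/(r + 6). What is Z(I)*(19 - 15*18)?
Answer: -1646811/784 ≈ -2100.5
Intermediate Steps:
W(r) = 1/(6 + r)
I = -22/7 (I = -3*1 - 1*1/7 = -3 - 1/7 = -22/7 ≈ -3.1429)
Z(Y) = (1/4 + Y)**2 (Z(Y) = (1/(6 - 2) + Y)**2 = (1/4 + Y)**2)
Z(I)*(19 - 15*18) = ((1 + 4*(-22/7))**2/16)*(19 - 15*18) = ((1 - 88/7)**2/16)*(19 - 270) = ((-81/7)**2/16)*(-251) = ((1/16)*(6561/49))*(-251) = (6561/784)*(-251) = -1646811/784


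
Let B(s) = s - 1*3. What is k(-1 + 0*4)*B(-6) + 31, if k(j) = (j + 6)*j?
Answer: 76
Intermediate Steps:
k(j) = j*(6 + j) (k(j) = (6 + j)*j = j*(6 + j))
B(s) = -3 + s (B(s) = s - 3 = -3 + s)
k(-1 + 0*4)*B(-6) + 31 = ((-1 + 0*4)*(6 + (-1 + 0*4)))*(-3 - 6) + 31 = ((-1 + 0)*(6 + (-1 + 0)))*(-9) + 31 = -(6 - 1)*(-9) + 31 = -1*5*(-9) + 31 = -5*(-9) + 31 = 45 + 31 = 76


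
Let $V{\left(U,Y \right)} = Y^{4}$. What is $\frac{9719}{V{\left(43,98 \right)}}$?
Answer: $\frac{9719}{92236816} \approx 0.00010537$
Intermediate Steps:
$\frac{9719}{V{\left(43,98 \right)}} = \frac{9719}{98^{4}} = \frac{9719}{92236816}$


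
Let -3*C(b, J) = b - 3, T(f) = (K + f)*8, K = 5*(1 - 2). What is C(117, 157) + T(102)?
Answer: 738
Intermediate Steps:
K = -5 (K = 5*(-1) = -5)
T(f) = -40 + 8*f (T(f) = (-5 + f)*8 = -40 + 8*f)
C(b, J) = 1 - b/3 (C(b, J) = -(b - 3)/3 = -(-3 + b)/3 = 1 - b/3)
C(117, 157) + T(102) = (1 - ⅓*117) + (-40 + 8*102) = (1 - 39) + (-40 + 816) = -38 + 776 = 738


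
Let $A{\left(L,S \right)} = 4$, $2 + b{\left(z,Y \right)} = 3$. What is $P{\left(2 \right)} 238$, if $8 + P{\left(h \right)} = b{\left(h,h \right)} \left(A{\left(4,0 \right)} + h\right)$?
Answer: $-476$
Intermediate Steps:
$b{\left(z,Y \right)} = 1$ ($b{\left(z,Y \right)} = -2 + 3 = 1$)
$P{\left(h \right)} = -4 + h$ ($P{\left(h \right)} = -8 + 1 \left(4 + h\right) = -8 + \left(4 + h\right) = -4 + h$)
$P{\left(2 \right)} 238 = \left(-4 + 2\right) 238 = \left(-2\right) 238 = -476$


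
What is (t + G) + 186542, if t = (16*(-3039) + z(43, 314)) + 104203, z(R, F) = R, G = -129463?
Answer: 112701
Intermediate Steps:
t = 55622 (t = (16*(-3039) + 43) + 104203 = (-48624 + 43) + 104203 = -48581 + 104203 = 55622)
(t + G) + 186542 = (55622 - 129463) + 186542 = -73841 + 186542 = 112701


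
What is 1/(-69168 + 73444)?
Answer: 1/4276 ≈ 0.00023386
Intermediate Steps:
1/(-69168 + 73444) = 1/4276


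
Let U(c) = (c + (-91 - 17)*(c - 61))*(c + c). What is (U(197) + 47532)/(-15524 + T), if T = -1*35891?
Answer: 808846/7345 ≈ 110.12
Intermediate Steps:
U(c) = 2*c*(6588 - 107*c) (U(c) = (c - 108*(-61 + c))*(2*c) = (c + (6588 - 108*c))*(2*c) = (6588 - 107*c)*(2*c) = 2*c*(6588 - 107*c))
T = -35891
(U(197) + 47532)/(-15524 + T) = (2*197*(6588 - 107*197) + 47532)/(-15524 - 35891) = (2*197*(6588 - 21079) + 47532)/(-51415) = (2*197*(-14491) + 47532)*(-1/51415) = (-5709454 + 47532)*(-1/51415) = -5661922*(-1/51415) = 808846/7345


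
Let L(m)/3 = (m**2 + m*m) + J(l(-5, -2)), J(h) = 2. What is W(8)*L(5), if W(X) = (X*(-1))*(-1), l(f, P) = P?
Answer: 1248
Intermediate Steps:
L(m) = 6 + 6*m**2 (L(m) = 3*((m**2 + m*m) + 2) = 3*((m**2 + m**2) + 2) = 3*(2*m**2 + 2) = 3*(2 + 2*m**2) = 6 + 6*m**2)
W(X) = X (W(X) = -X*(-1) = X)
W(8)*L(5) = 8*(6 + 6*5**2) = 8*(6 + 6*25) = 8*(6 + 150) = 8*156 = 1248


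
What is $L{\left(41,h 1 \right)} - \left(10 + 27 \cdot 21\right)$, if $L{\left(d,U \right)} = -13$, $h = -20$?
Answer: $-590$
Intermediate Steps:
$L{\left(41,h 1 \right)} - \left(10 + 27 \cdot 21\right) = -13 - \left(10 + 27 \cdot 21\right) = -13 - \left(10 + 567\right) = -13 - 577 = -590$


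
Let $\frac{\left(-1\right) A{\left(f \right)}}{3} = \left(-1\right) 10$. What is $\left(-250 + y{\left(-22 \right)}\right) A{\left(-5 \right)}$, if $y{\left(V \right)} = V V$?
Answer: $7020$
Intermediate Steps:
$y{\left(V \right)} = V^{2}$
$A{\left(f \right)} = 30$ ($A{\left(f \right)} = - 3 \left(\left(-1\right) 10\right) = \left(-3\right) \left(-10\right) = 30$)
$\left(-250 + y{\left(-22 \right)}\right) A{\left(-5 \right)} = \left(-250 + \left(-22\right)^{2}\right) 30 = \left(-250 + 484\right) 30 = 234 \cdot 30 = 7020$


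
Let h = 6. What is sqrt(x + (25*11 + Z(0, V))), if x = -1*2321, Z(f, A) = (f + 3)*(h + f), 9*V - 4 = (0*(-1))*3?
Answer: 26*I*sqrt(3) ≈ 45.033*I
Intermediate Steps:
V = 4/9 (V = 4/9 + ((0*(-1))*3)/9 = 4/9 + (0*3)/9 = 4/9 + (1/9)*0 = 4/9 + 0 = 4/9 ≈ 0.44444)
Z(f, A) = (3 + f)*(6 + f) (Z(f, A) = (f + 3)*(6 + f) = (3 + f)*(6 + f))
x = -2321
sqrt(x + (25*11 + Z(0, V))) = sqrt(-2321 + (25*11 + (18 + 0**2 + 9*0))) = sqrt(-2321 + (275 + (18 + 0 + 0))) = sqrt(-2321 + (275 + 18)) = sqrt(-2321 + 293) = sqrt(-2028) = 26*I*sqrt(3)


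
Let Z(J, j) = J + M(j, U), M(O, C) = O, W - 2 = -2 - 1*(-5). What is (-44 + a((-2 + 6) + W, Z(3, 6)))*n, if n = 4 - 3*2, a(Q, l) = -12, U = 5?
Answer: 112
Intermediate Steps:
W = 5 (W = 2 + (-2 - 1*(-5)) = 2 + (-2 + 5) = 2 + 3 = 5)
Z(J, j) = J + j
n = -2 (n = 4 - 6 = -2)
(-44 + a((-2 + 6) + W, Z(3, 6)))*n = (-44 - 12)*(-2) = -56*(-2) = 112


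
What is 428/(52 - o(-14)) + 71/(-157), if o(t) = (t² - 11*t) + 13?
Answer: -89277/48827 ≈ -1.8284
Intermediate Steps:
o(t) = 13 + t² - 11*t
428/(52 - o(-14)) + 71/(-157) = 428/(52 - (13 + (-14)² - 11*(-14))) + 71/(-157) = 428/(52 - (13 + 196 + 154)) + 71*(-1/157) = 428/(52 - 1*363) - 71/157 = 428/(52 - 363) - 71/157 = 428/(-311) - 71/157 = 428*(-1/311) - 71/157 = -428/311 - 71/157 = -89277/48827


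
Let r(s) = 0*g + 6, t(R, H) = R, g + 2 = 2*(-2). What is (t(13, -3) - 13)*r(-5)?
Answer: 0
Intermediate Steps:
g = -6 (g = -2 + 2*(-2) = -2 - 4 = -6)
r(s) = 6 (r(s) = 0*(-6) + 6 = 0 + 6 = 6)
(t(13, -3) - 13)*r(-5) = (13 - 13)*6 = 0*6 = 0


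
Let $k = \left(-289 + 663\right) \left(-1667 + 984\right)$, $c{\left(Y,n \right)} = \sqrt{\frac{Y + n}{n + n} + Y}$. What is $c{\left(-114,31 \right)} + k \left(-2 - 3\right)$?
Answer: $1277210 + \frac{i \sqrt{443362}}{62} \approx 1.2772 \cdot 10^{6} + 10.74 i$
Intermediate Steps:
$c{\left(Y,n \right)} = \sqrt{Y + \frac{Y + n}{2 n}}$ ($c{\left(Y,n \right)} = \sqrt{\frac{Y + n}{2 n} + Y} = \sqrt{Y + \frac{Y + n}{2 n}}$)
$k = -255442$ ($k = 374 \left(-683\right) = -255442$)
$c{\left(-114,31 \right)} + k \left(-2 - 3\right) = \frac{\sqrt{2 + 4 \left(-114\right) + 2 \left(-114\right) \frac{1}{31}}}{2} - 255442 \left(-2 - 3\right) = \frac{\sqrt{2 - 456 + 2 \left(-114\right) \frac{1}{31}}}{2} - 255442 \left(-2 - 3\right) = \frac{\sqrt{2 - 456 - \frac{228}{31}}}{2} - -1277210 = \frac{\sqrt{- \frac{14302}{31}}}{2} + 1277210 = \frac{\frac{1}{31} i \sqrt{443362}}{2} + 1277210 = \frac{i \sqrt{443362}}{62} + 1277210 = 1277210 + \frac{i \sqrt{443362}}{62}$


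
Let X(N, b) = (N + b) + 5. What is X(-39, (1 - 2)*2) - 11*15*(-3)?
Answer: 459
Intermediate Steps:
X(N, b) = 5 + N + b
X(-39, (1 - 2)*2) - 11*15*(-3) = (5 - 39 + (1 - 2)*2) - 11*15*(-3) = (5 - 39 - 1*2) - 165*(-3) = (5 - 39 - 2) + 495 = -36 + 495 = 459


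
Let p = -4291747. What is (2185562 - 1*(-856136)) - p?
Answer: 7333445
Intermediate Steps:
(2185562 - 1*(-856136)) - p = (2185562 - 1*(-856136)) - 1*(-4291747) = (2185562 + 856136) + 4291747 = 3041698 + 4291747 = 7333445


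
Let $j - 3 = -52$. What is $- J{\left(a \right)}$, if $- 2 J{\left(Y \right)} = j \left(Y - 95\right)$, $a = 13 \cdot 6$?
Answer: $\frac{833}{2} \approx 416.5$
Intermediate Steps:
$j = -49$ ($j = 3 - 52 = -49$)
$a = 78$
$J{\left(Y \right)} = - \frac{4655}{2} + \frac{49 Y}{2}$ ($J{\left(Y \right)} = - \frac{\left(-49\right) \left(Y - 95\right)}{2} = - \frac{\left(-49\right) \left(-95 + Y\right)}{2} = - \frac{4655 - 49 Y}{2} = - \frac{4655}{2} + \frac{49 Y}{2}$)
$- J{\left(a \right)} = - (- \frac{4655}{2} + \frac{49}{2} \cdot 78) = - (- \frac{4655}{2} + 1911) = \left(-1\right) \left(- \frac{833}{2}\right) = \frac{833}{2}$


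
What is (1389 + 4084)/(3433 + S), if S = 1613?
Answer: 5473/5046 ≈ 1.0846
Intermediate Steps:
(1389 + 4084)/(3433 + S) = (1389 + 4084)/(3433 + 1613) = 5473/5046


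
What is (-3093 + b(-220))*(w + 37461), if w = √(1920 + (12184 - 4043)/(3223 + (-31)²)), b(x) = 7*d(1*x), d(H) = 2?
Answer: -115342419 - 3079*√8411326366/2092 ≈ -1.1548e+8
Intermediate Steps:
b(x) = 14 (b(x) = 7*2 = 14)
w = √8411326366/2092 (w = √(1920 + 8141/(3223 + 961)) = √(1920 + 8141/4184) = √(8041421/4184) = √8411326366/2092 ≈ 43.840)
(-3093 + b(-220))*(w + 37461) = (-3093 + 14)*(√8411326366/2092 + 37461) = -3079*(37461 + √8411326366/2092) = -115342419 - 3079*√8411326366/2092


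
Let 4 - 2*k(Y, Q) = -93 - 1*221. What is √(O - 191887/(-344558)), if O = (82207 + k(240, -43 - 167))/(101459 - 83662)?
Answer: √142417330729793418/165732398 ≈ 2.2771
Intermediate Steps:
k(Y, Q) = 159 (k(Y, Q) = 2 - (-93 - 1*221)/2 = 2 - (-93 - 221)/2 = 2 - ½*(-314) = 2 + 157 = 159)
O = 82366/17797 (O = (82207 + 159)/(101459 - 83662) = 82366/17797 ≈ 4.6281)
√(O - 191887/(-344558)) = √(82366/17797 - 191887/(-344558)) = √(82366/17797 - 191887*(-1)/344558) = √(82366/17797 - 1*(-191887/344558)) = √(82366/17797 + 191887/344558) = √(31794877167/6132098726) = √142417330729793418/165732398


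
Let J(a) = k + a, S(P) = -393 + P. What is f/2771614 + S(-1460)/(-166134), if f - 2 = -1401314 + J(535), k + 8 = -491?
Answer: -113831893121/230229660138 ≈ -0.49443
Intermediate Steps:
k = -499 (k = -8 - 491 = -499)
J(a) = -499 + a
f = -1401276 (f = 2 + (-1401314 + (-499 + 535)) = 2 + (-1401314 + 36) = 2 - 1401278 = -1401276)
f/2771614 + S(-1460)/(-166134) = -1401276/2771614 + (-393 - 1460)/(-166134) = -1401276*1/2771614 - 1853*(-1/166134) = -700638/1385807 + 1853/166134 = -113831893121/230229660138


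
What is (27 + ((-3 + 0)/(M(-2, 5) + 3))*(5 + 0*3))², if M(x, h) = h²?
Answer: 549081/784 ≈ 700.36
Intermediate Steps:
(27 + ((-3 + 0)/(M(-2, 5) + 3))*(5 + 0*3))² = (27 + ((-3 + 0)/(5² + 3))*(5 + 0*3))² = (27 + (-3/(25 + 3))*(5 + 0))² = (27 - 3/28*5)² = (27 - 15/28)² = (741/28)² = 549081/784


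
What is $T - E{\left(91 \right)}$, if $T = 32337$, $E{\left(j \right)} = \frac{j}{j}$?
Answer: $32336$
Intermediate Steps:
$E{\left(j \right)} = 1$
$T - E{\left(91 \right)} = 32337 - 1 = 32336$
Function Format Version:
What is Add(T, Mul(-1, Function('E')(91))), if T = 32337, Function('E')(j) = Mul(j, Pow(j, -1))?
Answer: 32336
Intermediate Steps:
Function('E')(j) = 1
Add(T, Mul(-1, Function('E')(91))) = Add(32337, Mul(-1, 1)) = Add(32337, -1) = 32336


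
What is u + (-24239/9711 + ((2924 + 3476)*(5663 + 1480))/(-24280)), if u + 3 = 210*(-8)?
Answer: -21033793844/5894577 ≈ -3568.3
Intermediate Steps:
u = -1683 (u = -3 + 210*(-8) = -3 - 1680 = -1683)
u + (-24239/9711 + ((2924 + 3476)*(5663 + 1480))/(-24280)) = -1683 + (-24239/9711 + ((2924 + 3476)*(5663 + 1480))/(-24280)) = -1683 + (-24239*1/9711 + (6400*7143)*(-1/24280)) = -1683 + (-24239/9711 + 45715200*(-1/24280)) = -1683 + (-24239/9711 - 1142880/607) = -1683 - 11113220753/5894577 = -21033793844/5894577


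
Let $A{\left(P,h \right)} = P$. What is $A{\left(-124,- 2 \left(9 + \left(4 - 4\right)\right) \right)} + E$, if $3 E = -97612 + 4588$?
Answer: $-31132$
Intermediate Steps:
$E = -31008$ ($E = \frac{-97612 + 4588}{3} = \frac{1}{3} \left(-93024\right) = -31008$)
$A{\left(-124,- 2 \left(9 + \left(4 - 4\right)\right) \right)} + E = -124 - 31008 = -31132$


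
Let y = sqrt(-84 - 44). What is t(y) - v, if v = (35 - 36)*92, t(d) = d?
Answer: 92 + 8*I*sqrt(2) ≈ 92.0 + 11.314*I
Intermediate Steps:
y = 8*I*sqrt(2) (y = sqrt(-128) = 8*I*sqrt(2) ≈ 11.314*I)
v = -92 (v = -1*92 = -92)
t(y) - v = 8*I*sqrt(2) - 1*(-92) = 8*I*sqrt(2) + 92 = 92 + 8*I*sqrt(2)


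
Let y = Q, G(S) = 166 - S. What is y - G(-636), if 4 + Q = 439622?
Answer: 438816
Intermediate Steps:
Q = 439618 (Q = -4 + 439622 = 439618)
y = 439618
y - G(-636) = 439618 - (166 - 1*(-636)) = 439618 - (166 + 636) = 439618 - 1*802 = 439618 - 802 = 438816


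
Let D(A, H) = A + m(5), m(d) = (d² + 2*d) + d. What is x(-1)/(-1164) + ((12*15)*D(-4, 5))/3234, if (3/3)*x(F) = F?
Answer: 1257659/627396 ≈ 2.0046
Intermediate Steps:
x(F) = F
m(d) = d² + 3*d
D(A, H) = 40 + A (D(A, H) = A + 5*(3 + 5) = A + 5*8 = A + 40 = 40 + A)
x(-1)/(-1164) + ((12*15)*D(-4, 5))/3234 = -1/(-1164) + ((12*15)*(40 - 4))/3234 = -1*(-1/1164) + (180*36)*(1/3234) = 1/1164 + 6480*(1/3234) = 1/1164 + 1080/539 = 1257659/627396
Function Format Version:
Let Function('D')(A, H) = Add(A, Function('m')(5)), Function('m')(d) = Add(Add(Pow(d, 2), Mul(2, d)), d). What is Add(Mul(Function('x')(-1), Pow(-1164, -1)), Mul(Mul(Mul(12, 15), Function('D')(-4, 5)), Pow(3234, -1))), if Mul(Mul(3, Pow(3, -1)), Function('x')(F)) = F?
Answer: Rational(1257659, 627396) ≈ 2.0046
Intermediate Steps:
Function('x')(F) = F
Function('m')(d) = Add(Pow(d, 2), Mul(3, d))
Function('D')(A, H) = Add(40, A) (Function('D')(A, H) = Add(A, Mul(5, Add(3, 5))) = Add(A, Mul(5, 8)) = Add(A, 40) = Add(40, A))
Add(Mul(Function('x')(-1), Pow(-1164, -1)), Mul(Mul(Mul(12, 15), Function('D')(-4, 5)), Pow(3234, -1))) = Add(Mul(-1, Pow(-1164, -1)), Mul(Mul(Mul(12, 15), Add(40, -4)), Pow(3234, -1))) = Add(Mul(-1, Rational(-1, 1164)), Mul(Mul(180, 36), Rational(1, 3234))) = Add(Rational(1, 1164), Mul(6480, Rational(1, 3234))) = Add(Rational(1, 1164), Rational(1080, 539)) = Rational(1257659, 627396)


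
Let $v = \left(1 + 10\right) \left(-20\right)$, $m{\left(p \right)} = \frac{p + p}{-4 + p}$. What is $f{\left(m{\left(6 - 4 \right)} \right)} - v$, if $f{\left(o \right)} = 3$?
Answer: $223$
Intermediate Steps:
$m{\left(p \right)} = \frac{2 p}{-4 + p}$
$v = -220$ ($v = 11 \left(-20\right) = -220$)
$f{\left(m{\left(6 - 4 \right)} \right)} - v = 3 - -220 = 3 + 220 = 223$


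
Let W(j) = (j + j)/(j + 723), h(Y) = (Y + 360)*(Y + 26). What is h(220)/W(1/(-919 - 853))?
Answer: -91397597700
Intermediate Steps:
h(Y) = (26 + Y)*(360 + Y) (h(Y) = (360 + Y)*(26 + Y) = (26 + Y)*(360 + Y))
W(j) = 2*j/(723 + j) (W(j) = (2*j)/(723 + j) = 2*j/(723 + j))
h(220)/W(1/(-919 - 853)) = (9360 + 220² + 386*220)/((2/((-919 - 853)*(723 + 1/(-919 - 853))))) = (9360 + 48400 + 84920)/((2/(-1772*(723 + 1/(-1772))))) = 142680/((2*(-1/1772)/(723 - 1/1772))) = 142680/((2*(-1/1772)/(1281155/1772))) = 142680/((2*(-1/1772)*(1772/1281155))) = 142680/(-2/1281155) = 142680*(-1281155/2) = -91397597700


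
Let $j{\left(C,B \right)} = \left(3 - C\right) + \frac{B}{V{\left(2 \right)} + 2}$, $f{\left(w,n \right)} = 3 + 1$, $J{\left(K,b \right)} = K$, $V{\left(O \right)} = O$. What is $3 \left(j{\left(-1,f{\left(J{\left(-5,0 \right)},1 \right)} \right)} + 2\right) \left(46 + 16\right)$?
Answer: $1302$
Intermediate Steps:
$f{\left(w,n \right)} = 4$
$j{\left(C,B \right)} = 3 - C + \frac{B}{4}$ ($j{\left(C,B \right)} = \left(3 - C\right) + \frac{B}{2 + 2} = \left(3 - C\right) + \frac{B}{4} = 3 - C + \frac{B}{4}$)
$3 \left(j{\left(-1,f{\left(J{\left(-5,0 \right)},1 \right)} \right)} + 2\right) \left(46 + 16\right) = 3 \left(\left(3 - -1 + \frac{1}{4} \cdot 4\right) + 2\right) \left(46 + 16\right) = 3 \left(\left(3 + 1 + 1\right) + 2\right) 62 = 3 \left(5 + 2\right) 62 = 3 \cdot 7 \cdot 62 = 21 \cdot 62 = 1302$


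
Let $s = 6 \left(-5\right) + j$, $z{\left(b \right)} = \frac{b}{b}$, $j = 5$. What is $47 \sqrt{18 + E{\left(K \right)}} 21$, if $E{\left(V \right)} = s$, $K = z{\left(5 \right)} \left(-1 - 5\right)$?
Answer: $987 i \sqrt{7} \approx 2611.4 i$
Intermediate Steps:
$z{\left(b \right)} = 1$
$K = -6$ ($K = 1 \left(-1 - 5\right) = 1 \left(-6\right) = -6$)
$s = -25$ ($s = 6 \left(-5\right) + 5 = -30 + 5 = -25$)
$E{\left(V \right)} = -25$
$47 \sqrt{18 + E{\left(K \right)}} 21 = 47 \sqrt{18 - 25} \cdot 21 = 47 \sqrt{-7} \cdot 21 = 47 i \sqrt{7} \cdot 21 = 987 i \sqrt{7}$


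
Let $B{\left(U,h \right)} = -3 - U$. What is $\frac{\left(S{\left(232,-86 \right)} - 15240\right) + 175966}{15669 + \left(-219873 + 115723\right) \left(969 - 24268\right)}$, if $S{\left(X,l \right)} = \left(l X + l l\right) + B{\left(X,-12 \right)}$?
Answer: $\frac{147935}{2426606519} \approx 6.0964 \cdot 10^{-5}$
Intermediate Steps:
$S{\left(X,l \right)} = -3 + l^{2} - X + X l$ ($S{\left(X,l \right)} = \left(l X + l l\right) - \left(3 + X\right) = \left(X l + l^{2}\right) - \left(3 + X\right) = \left(l^{2} + X l\right) - \left(3 + X\right) = -3 + l^{2} - X + X l$)
$\frac{\left(S{\left(232,-86 \right)} - 15240\right) + 175966}{15669 + \left(-219873 + 115723\right) \left(969 - 24268\right)} = \frac{\left(\left(-3 + \left(-86\right)^{2} - 232 + 232 \left(-86\right)\right) - 15240\right) + 175966}{15669 + \left(-219873 + 115723\right) \left(969 - 24268\right)} = \frac{\left(\left(-3 + 7396 - 232 - 19952\right) - 15240\right) + 175966}{15669 - -2426590850} = \frac{\left(-12791 - 15240\right) + 175966}{15669 + 2426590850} = \frac{-28031 + 175966}{2426606519} = 147935 \cdot \frac{1}{2426606519} = \frac{147935}{2426606519}$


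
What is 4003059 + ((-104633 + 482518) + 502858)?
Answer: 4883802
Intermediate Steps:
4003059 + ((-104633 + 482518) + 502858) = 4003059 + (377885 + 502858) = 4003059 + 880743 = 4883802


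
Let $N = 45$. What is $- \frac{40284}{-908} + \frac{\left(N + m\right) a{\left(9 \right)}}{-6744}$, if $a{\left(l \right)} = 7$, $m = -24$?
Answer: $\frac{22628485}{510296} \approx 44.344$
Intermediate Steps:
$- \frac{40284}{-908} + \frac{\left(N + m\right) a{\left(9 \right)}}{-6744} = - \frac{40284}{-908} + \frac{\left(45 - 24\right) 7}{-6744} = \left(-40284\right) \left(- \frac{1}{908}\right) + 21 \cdot 7 \left(- \frac{1}{6744}\right) = \frac{10071}{227} + 147 \left(- \frac{1}{6744}\right) = \frac{10071}{227} - \frac{49}{2248} = \frac{22628485}{510296}$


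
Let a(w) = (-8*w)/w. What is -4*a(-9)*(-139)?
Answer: -4448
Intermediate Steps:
a(w) = -8
-4*a(-9)*(-139) = -4*(-8)*(-139) = 32*(-139) = -4448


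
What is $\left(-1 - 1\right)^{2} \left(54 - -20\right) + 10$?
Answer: $306$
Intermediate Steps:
$\left(-1 - 1\right)^{2} \left(54 - -20\right) + 10 = \left(-2\right)^{2} \left(54 + 20\right) + 10 = 4 \cdot 74 + 10 = 296 + 10 = 306$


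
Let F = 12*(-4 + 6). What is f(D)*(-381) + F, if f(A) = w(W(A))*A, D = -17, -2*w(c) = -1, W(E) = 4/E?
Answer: 6525/2 ≈ 3262.5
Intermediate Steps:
w(c) = ½ (w(c) = -½*(-1) = ½)
F = 24 (F = 12*2 = 24)
f(A) = A/2
f(D)*(-381) + F = ((½)*(-17))*(-381) + 24 = -17/2*(-381) + 24 = 6477/2 + 24 = 6525/2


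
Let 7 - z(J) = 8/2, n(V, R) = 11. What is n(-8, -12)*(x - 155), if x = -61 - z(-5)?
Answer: -2409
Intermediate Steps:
z(J) = 3 (z(J) = 7 - 8/2 = 7 - 1*4 = 7 - 4 = 3)
x = -64 (x = -61 - 1*3 = -61 - 3 = -64)
n(-8, -12)*(x - 155) = 11*(-64 - 155) = 11*(-219) = -2409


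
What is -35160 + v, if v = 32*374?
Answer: -23192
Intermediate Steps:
v = 11968
-35160 + v = -35160 + 11968 = -23192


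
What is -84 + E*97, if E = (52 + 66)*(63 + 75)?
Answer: 1579464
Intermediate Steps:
E = 16284 (E = 118*138 = 16284)
-84 + E*97 = -84 + 16284*97 = -84 + 1579548 = 1579464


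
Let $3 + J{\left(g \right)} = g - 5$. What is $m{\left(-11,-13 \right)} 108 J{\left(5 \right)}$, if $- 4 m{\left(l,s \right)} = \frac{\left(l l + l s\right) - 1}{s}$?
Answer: $- \frac{21303}{13} \approx -1638.7$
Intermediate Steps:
$m{\left(l,s \right)} = - \frac{-1 + l^{2} + l s}{4 s}$ ($m{\left(l,s \right)} = - \frac{\left(\left(l l + l s\right) - 1\right) \frac{1}{s}}{4} = - \frac{\left(\left(l^{2} + l s\right) - 1\right) \frac{1}{s}}{4} = - \frac{\left(-1 + l^{2} + l s\right) \frac{1}{s}}{4} = - \frac{\frac{1}{s} \left(-1 + l^{2} + l s\right)}{4} = - \frac{-1 + l^{2} + l s}{4 s}$)
$J{\left(g \right)} = -8 + g$ ($J{\left(g \right)} = -3 + \left(g - 5\right) = -3 + \left(-5 + g\right) = -8 + g$)
$m{\left(-11,-13 \right)} 108 J{\left(5 \right)} = \frac{1 - \left(-11\right)^{2} - \left(-11\right) \left(-13\right)}{4 \left(-13\right)} 108 \left(-8 + 5\right) = \frac{1}{4} \left(- \frac{1}{13}\right) \left(1 - 121 - 143\right) 108 \left(-3\right) = \frac{1}{4} \left(- \frac{1}{13}\right) \left(-263\right) 108 \left(-3\right) = \frac{263}{52} \cdot 108 \left(-3\right) = \frac{7101}{13} \left(-3\right) = - \frac{21303}{13}$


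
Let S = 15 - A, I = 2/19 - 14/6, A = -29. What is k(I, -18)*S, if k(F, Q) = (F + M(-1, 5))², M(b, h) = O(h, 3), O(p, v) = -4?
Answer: 5545100/3249 ≈ 1706.7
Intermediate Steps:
M(b, h) = -4
I = -127/57 (I = 2*(1/19) - 14*⅙ = 2/19 - 7/3 = -127/57 ≈ -2.2281)
k(F, Q) = (-4 + F)² (k(F, Q) = (F - 4)² = (-4 + F)²)
S = 44 (S = 15 - 1*(-29) = 15 + 29 = 44)
k(I, -18)*S = (-4 - 127/57)²*44 = (-355/57)²*44 = (126025/3249)*44 = 5545100/3249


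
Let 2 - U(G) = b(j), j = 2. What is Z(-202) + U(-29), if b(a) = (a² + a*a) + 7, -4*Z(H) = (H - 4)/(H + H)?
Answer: -10607/808 ≈ -13.127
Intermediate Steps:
Z(H) = -(-4 + H)/(8*H) (Z(H) = -(H - 4)/(4*(H + H)) = -(-4 + H)/(4*(2*H)) = -(-4 + H)*1/(2*H)/4 = -(-4 + H)/(8*H))
b(a) = 7 + 2*a² (b(a) = (a² + a²) + 7 = 2*a² + 7 = 7 + 2*a²)
U(G) = -13 (U(G) = 2 - (7 + 2*2²) = 2 - (7 + 2*4) = 2 - (7 + 8) = 2 - 1*15 = 2 - 15 = -13)
Z(-202) + U(-29) = (⅛)*(4 - 1*(-202))/(-202) - 13 = (⅛)*(-1/202)*(4 + 202) - 13 = (⅛)*(-1/202)*206 - 13 = -103/808 - 13 = -10607/808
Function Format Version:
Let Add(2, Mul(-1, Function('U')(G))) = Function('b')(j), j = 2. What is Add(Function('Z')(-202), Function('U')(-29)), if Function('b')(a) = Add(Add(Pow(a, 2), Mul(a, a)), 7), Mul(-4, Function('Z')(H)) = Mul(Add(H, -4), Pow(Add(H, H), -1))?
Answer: Rational(-10607, 808) ≈ -13.127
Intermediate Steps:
Function('Z')(H) = Mul(Rational(-1, 8), Pow(H, -1), Add(-4, H)) (Function('Z')(H) = Mul(Rational(-1, 4), Mul(Add(H, -4), Pow(Add(H, H), -1))) = Mul(Rational(-1, 4), Mul(Add(-4, H), Pow(Mul(2, H), -1))) = Mul(Rational(-1, 4), Mul(Add(-4, H), Mul(Rational(1, 2), Pow(H, -1)))) = Mul(Rational(-1, 4), Mul(Rational(1, 2), Pow(H, -1), Add(-4, H))) = Mul(Rational(-1, 8), Pow(H, -1), Add(-4, H)))
Function('b')(a) = Add(7, Mul(2, Pow(a, 2))) (Function('b')(a) = Add(Add(Pow(a, 2), Pow(a, 2)), 7) = Add(Mul(2, Pow(a, 2)), 7) = Add(7, Mul(2, Pow(a, 2))))
Function('U')(G) = -13 (Function('U')(G) = Add(2, Mul(-1, Add(7, Mul(2, Pow(2, 2))))) = Add(2, Mul(-1, Add(7, Mul(2, 4)))) = Add(2, Mul(-1, Add(7, 8))) = Add(2, Mul(-1, 15)) = Add(2, -15) = -13)
Add(Function('Z')(-202), Function('U')(-29)) = Add(Mul(Rational(1, 8), Pow(-202, -1), Add(4, Mul(-1, -202))), -13) = Add(Mul(Rational(1, 8), Rational(-1, 202), Add(4, 202)), -13) = Add(Mul(Rational(1, 8), Rational(-1, 202), 206), -13) = Add(Rational(-103, 808), -13) = Rational(-10607, 808)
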